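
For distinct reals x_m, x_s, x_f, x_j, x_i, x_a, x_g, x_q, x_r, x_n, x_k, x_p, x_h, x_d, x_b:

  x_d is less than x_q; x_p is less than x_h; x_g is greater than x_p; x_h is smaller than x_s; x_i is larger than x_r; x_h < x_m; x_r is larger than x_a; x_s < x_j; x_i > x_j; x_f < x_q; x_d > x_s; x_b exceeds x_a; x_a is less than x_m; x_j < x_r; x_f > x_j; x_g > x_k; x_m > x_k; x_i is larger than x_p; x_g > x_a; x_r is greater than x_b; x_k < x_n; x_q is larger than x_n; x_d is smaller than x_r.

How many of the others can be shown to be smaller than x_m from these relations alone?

Directly below x_m: x_h, x_k, x_a.
One step further: x_p (4 so far).
No other element is forced below x_m by the given relations, so the count is 4.

4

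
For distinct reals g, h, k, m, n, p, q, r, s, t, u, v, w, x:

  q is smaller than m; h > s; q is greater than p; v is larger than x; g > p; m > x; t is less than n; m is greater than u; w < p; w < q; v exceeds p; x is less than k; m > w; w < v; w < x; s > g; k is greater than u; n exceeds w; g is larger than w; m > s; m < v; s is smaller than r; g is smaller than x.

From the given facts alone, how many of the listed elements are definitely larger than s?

The elements the relations force above s are h, m, v, r — no chain reaches any other.
That is 4.

4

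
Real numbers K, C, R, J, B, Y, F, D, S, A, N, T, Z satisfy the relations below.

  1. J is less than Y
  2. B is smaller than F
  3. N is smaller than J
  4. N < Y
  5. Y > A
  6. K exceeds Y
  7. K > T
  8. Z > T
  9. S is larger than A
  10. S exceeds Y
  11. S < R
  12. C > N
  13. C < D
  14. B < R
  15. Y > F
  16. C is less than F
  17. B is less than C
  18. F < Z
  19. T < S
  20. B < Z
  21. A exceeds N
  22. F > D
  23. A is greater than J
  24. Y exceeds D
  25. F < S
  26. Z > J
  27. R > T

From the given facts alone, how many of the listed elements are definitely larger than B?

8

From B the given relations immediately reach C, F, R, Z.
From those, D, Y, S — 7 in total.
From those, K — 8 in total.
Nothing else is reachable above B; 8 in all.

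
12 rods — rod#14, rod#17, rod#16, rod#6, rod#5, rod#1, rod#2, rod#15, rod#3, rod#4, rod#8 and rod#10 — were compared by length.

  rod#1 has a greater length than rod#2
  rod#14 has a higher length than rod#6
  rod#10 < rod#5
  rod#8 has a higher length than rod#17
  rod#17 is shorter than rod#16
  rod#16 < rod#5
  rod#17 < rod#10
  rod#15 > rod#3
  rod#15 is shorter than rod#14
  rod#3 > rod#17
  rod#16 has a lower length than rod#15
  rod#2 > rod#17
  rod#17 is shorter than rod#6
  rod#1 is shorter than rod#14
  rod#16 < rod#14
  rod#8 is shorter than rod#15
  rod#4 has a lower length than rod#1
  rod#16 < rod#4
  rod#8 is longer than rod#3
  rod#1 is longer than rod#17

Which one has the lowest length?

rod#3 is not least since rod#17 < rod#3; rod#2 is not least since rod#17 < rod#2; rod#16 is not least since rod#17 < rod#16; rod#8 is not least since rod#17 < rod#8; rod#4 is not least since rod#16 < rod#4; rod#10 is not least since rod#17 < rod#10; rod#5 is not least since rod#16 < rod#5; rod#15 is not least since rod#8 < rod#15; rod#1 is not least since rod#4 < rod#1; rod#6 is not least since rod#17 < rod#6; rod#14 is not least since rod#1 < rod#14.
Only rod#17 has nothing below it, so rod#17 is the lowest length.

rod#17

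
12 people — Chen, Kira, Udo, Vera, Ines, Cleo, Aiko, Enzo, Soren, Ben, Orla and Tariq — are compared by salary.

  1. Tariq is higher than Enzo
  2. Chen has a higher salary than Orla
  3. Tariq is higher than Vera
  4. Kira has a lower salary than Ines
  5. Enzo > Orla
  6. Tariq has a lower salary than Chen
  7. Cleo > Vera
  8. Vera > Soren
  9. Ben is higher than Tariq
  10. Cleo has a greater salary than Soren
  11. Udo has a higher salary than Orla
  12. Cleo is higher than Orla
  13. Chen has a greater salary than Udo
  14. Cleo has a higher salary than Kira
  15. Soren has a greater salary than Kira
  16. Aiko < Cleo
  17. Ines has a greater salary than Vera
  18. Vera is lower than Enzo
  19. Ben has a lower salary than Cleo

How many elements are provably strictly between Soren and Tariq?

2

Chaining upward from Soren reaches: Vera, Ines, Enzo, Ben, Chen, Cleo.
Chaining downward from Tariq reaches: Kira, Orla, Vera, Enzo.
Strictly between Soren and Tariq are those in both lists: Vera, Enzo — 2 elements.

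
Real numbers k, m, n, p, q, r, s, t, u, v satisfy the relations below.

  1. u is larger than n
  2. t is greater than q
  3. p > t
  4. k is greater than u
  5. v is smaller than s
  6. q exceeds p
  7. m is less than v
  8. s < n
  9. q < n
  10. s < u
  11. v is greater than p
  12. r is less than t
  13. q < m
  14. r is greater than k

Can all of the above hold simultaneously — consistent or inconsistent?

Chaining the given relations yields p < q < m < v < s < n < u < k < r < t, so p < t. But one relation states t < p. These cannot both hold.

inconsistent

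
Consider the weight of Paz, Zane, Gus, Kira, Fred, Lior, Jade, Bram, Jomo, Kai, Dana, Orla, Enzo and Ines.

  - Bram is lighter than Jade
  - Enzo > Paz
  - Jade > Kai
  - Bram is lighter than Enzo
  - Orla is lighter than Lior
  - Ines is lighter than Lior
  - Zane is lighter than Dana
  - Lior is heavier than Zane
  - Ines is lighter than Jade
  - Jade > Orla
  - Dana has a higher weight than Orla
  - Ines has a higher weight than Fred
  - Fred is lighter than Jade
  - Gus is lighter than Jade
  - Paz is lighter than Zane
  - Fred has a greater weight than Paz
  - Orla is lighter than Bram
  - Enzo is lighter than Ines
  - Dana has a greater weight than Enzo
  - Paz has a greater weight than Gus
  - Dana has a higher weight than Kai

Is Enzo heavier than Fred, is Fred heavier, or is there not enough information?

undetermined

Following every chain through Fred: above Fred we get Ines, Jade, Lior; below Fred we get Gus, Paz.
Enzo is not reached, and no chain runs the other way from Enzo to Fred.
So the given relations leave the order of Fred and Enzo undetermined.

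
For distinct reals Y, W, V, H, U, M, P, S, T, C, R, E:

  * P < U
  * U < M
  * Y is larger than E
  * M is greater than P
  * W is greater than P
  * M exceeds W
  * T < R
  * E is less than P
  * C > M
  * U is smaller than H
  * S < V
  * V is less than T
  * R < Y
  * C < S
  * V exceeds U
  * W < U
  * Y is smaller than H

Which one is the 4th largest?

Piecing the relations together gives one ordering: E < P < W < U < M < C < S < V < T < R < Y < H.
Counting 4 from the largest end gives T.

T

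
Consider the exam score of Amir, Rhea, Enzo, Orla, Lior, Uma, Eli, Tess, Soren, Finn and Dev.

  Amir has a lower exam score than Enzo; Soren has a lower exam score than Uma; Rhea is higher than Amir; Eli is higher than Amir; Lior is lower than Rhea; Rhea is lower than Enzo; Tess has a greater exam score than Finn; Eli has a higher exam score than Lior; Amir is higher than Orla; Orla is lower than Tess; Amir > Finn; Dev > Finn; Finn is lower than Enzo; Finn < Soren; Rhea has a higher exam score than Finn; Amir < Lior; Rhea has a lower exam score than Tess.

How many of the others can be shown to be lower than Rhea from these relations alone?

From Rhea the given relations immediately reach Finn, Amir, Lior.
From those, Orla — 4 in total.
No other element is forced below Rhea by the given relations, so the count is 4.

4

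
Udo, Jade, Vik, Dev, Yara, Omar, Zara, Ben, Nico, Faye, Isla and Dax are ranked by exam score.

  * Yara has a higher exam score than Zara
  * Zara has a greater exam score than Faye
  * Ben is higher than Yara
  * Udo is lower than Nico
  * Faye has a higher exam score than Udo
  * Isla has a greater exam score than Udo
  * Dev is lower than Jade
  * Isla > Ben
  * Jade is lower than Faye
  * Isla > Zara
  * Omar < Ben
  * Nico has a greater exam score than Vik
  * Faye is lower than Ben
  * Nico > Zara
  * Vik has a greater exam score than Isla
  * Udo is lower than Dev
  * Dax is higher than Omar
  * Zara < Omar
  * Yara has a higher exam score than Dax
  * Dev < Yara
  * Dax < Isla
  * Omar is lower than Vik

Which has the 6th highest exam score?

Dax

Chaining the given pairs: Udo < Dev < Jade < Faye < Zara < Omar < Dax < Yara < Ben < Isla < Vik < Nico.
Counting 6 from the largest end gives Dax.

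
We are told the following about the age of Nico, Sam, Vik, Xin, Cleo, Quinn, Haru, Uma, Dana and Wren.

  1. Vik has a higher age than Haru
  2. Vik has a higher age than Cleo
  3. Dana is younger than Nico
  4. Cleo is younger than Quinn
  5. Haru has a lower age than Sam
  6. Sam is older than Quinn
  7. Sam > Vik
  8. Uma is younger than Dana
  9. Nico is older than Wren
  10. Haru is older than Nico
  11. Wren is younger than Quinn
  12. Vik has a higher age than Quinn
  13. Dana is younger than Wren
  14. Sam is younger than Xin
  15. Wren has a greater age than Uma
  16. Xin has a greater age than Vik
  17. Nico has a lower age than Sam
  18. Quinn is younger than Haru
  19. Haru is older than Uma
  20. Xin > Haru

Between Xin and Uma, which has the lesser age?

Uma < Dana and Dana < Wren give Uma < Wren.
With Wren < Quinn: Uma < Dana < Wren < Quinn.
With Quinn < Vik: Uma < Dana < Wren < Quinn < Vik.
With Vik < Sam: Uma < Dana < Wren < Quinn < Vik < Sam.
With Sam < Xin: Uma < Dana < Wren < Quinn < Vik < Sam < Xin.
So Uma < Xin; Uma is the younger of the two.

Uma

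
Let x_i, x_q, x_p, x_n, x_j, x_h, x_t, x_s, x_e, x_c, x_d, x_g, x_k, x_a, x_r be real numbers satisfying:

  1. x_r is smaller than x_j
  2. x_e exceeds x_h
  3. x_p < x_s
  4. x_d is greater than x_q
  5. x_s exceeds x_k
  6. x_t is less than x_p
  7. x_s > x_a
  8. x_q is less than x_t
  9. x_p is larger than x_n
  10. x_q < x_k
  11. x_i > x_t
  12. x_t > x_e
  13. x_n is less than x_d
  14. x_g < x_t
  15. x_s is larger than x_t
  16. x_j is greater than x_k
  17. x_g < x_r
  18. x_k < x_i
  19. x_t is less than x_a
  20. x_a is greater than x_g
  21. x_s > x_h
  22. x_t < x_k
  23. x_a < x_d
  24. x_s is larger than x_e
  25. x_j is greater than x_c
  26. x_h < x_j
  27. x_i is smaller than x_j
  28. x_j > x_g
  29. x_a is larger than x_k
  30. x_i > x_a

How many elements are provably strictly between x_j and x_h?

5

The relations place x_h below x_j. An element lies strictly between them when it is forced above x_h and also forced below x_j.
Above x_h: {x_e, x_t, x_k, x_p, x_a, x_d, x_i, x_s}. Below x_j: {x_g, x_q, x_e, x_t, x_k, x_c, x_r, x_a, x_i}.
Intersection: {x_e, x_t, x_k, x_a, x_i} — 5.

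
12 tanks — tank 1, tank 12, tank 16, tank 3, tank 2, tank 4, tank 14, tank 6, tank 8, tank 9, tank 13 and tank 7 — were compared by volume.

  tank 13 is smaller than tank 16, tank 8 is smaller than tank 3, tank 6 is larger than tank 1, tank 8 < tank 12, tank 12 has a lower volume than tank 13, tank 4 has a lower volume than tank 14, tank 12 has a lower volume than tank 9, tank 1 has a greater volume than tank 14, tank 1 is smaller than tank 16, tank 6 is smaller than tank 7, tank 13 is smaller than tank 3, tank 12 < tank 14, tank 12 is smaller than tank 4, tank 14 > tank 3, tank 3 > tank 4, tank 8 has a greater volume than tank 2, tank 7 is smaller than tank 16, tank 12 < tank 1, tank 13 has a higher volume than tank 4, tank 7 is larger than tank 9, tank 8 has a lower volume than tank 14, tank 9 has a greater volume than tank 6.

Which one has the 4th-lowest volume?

The consecutive relations fix a unique order: tank 2 < tank 8 < tank 12 < tank 4 < tank 13 < tank 3 < tank 14 < tank 1 < tank 6 < tank 9 < tank 7 < tank 16.
The 4th smallest is tank 4.

tank 4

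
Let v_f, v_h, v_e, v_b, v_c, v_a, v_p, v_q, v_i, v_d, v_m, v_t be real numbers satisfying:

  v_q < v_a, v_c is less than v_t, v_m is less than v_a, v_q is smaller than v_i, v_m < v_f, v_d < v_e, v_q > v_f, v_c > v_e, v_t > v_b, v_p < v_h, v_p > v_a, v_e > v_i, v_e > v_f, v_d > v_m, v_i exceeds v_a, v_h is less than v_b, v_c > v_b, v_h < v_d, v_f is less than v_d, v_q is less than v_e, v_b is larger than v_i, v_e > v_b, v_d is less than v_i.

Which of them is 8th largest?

v_p

The consecutive relations fix a unique order: v_m < v_f < v_q < v_a < v_p < v_h < v_d < v_i < v_b < v_e < v_c < v_t.
The 8th largest is v_p.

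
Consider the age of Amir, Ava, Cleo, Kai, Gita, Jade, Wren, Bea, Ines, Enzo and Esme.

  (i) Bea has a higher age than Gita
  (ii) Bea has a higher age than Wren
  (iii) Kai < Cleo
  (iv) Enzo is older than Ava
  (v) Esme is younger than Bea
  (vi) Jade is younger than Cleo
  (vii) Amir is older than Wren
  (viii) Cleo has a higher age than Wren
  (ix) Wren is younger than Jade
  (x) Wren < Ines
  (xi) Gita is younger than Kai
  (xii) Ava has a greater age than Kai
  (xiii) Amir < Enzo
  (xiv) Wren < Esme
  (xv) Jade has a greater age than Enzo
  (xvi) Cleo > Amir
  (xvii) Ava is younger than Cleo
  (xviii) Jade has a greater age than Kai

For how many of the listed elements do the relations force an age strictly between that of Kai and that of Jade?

2

Chaining upward from Kai reaches: Ava, Enzo, Cleo.
Chaining downward from Jade reaches: Wren, Gita, Amir, Ava, Enzo.
Strictly between Kai and Jade are those in both lists: Ava, Enzo — 2 elements.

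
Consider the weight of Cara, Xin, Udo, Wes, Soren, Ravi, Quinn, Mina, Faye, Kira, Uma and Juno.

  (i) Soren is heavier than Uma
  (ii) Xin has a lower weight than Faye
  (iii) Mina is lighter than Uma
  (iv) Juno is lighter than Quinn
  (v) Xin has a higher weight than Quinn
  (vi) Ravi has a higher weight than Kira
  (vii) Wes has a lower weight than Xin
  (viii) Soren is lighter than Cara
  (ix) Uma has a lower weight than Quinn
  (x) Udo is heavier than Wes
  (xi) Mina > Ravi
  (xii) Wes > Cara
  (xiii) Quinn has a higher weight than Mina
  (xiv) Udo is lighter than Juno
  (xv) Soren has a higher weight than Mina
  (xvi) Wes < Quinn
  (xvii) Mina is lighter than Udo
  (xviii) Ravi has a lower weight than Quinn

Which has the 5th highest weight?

The consecutive relations fix a unique order: Kira < Ravi < Mina < Uma < Soren < Cara < Wes < Udo < Juno < Quinn < Xin < Faye.
Counting 5 from the largest end gives Udo.

Udo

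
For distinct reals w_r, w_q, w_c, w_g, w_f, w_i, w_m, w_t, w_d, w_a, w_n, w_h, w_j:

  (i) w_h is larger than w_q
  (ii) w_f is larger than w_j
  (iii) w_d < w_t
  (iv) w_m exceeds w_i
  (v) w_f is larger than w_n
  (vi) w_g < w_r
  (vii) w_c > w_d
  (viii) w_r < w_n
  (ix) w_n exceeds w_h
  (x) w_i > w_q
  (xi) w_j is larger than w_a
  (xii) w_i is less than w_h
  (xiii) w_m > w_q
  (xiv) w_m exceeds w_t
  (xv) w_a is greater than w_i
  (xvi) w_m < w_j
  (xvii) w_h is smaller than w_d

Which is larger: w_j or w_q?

w_j

w_q < w_i and w_i < w_h give w_q < w_h.
With w_h < w_d: w_q < w_i < w_h < w_d.
Then w_d < w_t extends the chain to w_t.
Then w_t < w_m extends the chain to w_m.
With w_m < w_j: w_q < w_i < w_h < w_d < w_t < w_m < w_j.
So w_q < w_j; w_j is the larger of the two.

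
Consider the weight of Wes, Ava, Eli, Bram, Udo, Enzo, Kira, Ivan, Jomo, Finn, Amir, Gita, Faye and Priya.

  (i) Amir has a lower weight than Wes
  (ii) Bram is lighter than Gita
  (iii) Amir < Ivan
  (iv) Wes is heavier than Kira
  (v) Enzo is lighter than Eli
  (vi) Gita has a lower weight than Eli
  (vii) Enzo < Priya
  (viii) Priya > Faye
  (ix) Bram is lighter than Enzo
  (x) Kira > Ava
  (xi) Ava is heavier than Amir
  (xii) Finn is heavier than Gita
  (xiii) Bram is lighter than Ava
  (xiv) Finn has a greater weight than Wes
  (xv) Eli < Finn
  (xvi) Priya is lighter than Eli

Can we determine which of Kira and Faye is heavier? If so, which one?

undetermined

Following every chain through Faye: above Faye we get Priya, Eli, Finn.
Kira is not reached, and no chain runs the other way from Kira to Faye.
So the given relations leave the order of Faye and Kira undetermined.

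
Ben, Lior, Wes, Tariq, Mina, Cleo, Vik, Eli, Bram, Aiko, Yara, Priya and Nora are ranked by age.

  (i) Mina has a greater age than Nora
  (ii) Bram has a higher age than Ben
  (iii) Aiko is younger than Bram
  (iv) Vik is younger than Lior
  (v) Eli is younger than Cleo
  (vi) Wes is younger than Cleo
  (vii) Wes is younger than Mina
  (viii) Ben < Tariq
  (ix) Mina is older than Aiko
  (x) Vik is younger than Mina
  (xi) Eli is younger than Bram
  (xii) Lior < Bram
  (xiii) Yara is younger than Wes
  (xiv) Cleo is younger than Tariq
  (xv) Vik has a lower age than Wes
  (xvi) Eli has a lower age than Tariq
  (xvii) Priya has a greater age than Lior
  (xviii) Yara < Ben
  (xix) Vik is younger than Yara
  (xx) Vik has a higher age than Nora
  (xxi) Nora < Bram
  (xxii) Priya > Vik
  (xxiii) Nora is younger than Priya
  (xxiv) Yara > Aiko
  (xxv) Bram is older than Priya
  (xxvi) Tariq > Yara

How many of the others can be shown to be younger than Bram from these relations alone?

8

The elements the relations force below Bram are Nora, Aiko, Vik, Yara, Lior, Eli, Priya, Ben — no chain reaches any other.
That is 8.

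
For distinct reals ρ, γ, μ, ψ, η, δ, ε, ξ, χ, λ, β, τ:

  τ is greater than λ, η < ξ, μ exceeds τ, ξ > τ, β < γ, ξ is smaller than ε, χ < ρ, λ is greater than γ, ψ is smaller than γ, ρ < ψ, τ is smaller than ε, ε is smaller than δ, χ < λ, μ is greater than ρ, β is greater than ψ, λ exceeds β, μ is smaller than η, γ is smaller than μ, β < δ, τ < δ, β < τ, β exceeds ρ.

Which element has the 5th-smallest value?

γ

Chaining the given pairs: χ < ρ < ψ < β < γ < λ < τ < μ < η < ξ < ε < δ.
The 5th smallest is γ.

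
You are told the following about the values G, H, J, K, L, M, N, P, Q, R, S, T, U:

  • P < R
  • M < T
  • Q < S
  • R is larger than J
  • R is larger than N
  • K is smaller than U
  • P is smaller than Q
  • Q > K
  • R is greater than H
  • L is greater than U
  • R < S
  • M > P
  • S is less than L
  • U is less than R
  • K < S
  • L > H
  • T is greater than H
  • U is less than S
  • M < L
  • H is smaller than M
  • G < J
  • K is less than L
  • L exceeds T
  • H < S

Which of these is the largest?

Chaining downward from L: directly below it, K, H, U, M, T, S; then P, Q, R; then J, N; then G.
That covers every other element, and nothing is given above L, so L is the largest.

L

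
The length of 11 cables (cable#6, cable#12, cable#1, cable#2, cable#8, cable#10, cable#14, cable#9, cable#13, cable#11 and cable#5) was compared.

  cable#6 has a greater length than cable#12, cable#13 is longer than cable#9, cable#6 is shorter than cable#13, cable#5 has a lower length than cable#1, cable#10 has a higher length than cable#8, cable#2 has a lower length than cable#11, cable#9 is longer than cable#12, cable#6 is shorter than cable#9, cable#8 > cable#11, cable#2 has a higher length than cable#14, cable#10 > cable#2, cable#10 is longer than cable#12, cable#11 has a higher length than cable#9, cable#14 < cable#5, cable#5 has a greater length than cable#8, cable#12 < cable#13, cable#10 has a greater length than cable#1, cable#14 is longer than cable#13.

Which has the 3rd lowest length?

cable#9

The consecutive relations fix a unique order: cable#12 < cable#6 < cable#9 < cable#13 < cable#14 < cable#2 < cable#11 < cable#8 < cable#5 < cable#1 < cable#10.
Counting 3 from the smallest end gives cable#9.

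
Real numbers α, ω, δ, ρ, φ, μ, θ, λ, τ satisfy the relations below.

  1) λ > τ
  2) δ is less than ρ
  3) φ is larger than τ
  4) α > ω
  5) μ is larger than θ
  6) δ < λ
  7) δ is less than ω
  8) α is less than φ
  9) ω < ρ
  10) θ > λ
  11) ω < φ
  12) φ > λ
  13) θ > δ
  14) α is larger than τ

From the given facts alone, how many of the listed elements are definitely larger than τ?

Directly above τ: λ, α, φ.
One step further: θ (4 so far).
One step further: μ (5 so far).
No other element is forced above τ by the given relations, so the count is 5.

5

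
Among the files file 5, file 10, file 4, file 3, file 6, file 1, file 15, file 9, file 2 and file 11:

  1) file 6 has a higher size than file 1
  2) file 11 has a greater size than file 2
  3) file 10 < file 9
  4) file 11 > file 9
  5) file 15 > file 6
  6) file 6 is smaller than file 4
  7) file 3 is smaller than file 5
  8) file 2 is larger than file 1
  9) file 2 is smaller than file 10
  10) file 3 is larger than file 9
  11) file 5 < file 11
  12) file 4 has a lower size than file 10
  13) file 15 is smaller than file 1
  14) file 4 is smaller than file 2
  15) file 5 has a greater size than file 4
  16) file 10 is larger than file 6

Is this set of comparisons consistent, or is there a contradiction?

We have file 6 < file 15 stated directly, yet also file 15 < file 1 < file 6 by chaining the others — so file 15 < file 6. Contradiction.

inconsistent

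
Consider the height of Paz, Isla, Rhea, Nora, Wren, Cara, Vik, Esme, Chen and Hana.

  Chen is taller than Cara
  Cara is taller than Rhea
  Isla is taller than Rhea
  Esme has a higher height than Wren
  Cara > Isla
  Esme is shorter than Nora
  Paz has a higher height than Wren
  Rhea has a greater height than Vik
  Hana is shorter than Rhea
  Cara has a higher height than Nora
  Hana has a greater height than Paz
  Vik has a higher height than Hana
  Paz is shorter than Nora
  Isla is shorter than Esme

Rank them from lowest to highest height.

The consecutive links are each given: Wren < Paz; Paz < Hana; Hana < Vik; Vik < Rhea; Rhea < Isla; Isla < Esme; Esme < Nora; Nora < Cara; Cara < Chen.

Wren < Paz < Hana < Vik < Rhea < Isla < Esme < Nora < Cara < Chen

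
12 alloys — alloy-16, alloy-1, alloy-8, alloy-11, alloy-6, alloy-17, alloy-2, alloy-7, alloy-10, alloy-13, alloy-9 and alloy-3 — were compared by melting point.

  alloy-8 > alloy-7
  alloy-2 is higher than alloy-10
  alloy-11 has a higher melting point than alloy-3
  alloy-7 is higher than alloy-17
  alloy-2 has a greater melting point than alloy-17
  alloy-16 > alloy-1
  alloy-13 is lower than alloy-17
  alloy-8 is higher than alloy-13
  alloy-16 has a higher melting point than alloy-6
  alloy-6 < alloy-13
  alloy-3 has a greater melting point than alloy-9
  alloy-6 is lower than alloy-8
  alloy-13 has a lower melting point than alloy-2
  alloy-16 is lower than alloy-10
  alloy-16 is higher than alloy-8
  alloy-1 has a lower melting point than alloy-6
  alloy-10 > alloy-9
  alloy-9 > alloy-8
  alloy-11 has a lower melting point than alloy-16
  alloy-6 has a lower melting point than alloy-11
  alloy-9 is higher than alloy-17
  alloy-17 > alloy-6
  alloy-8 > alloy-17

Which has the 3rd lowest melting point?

The consecutive relations fix a unique order: alloy-1 < alloy-6 < alloy-13 < alloy-17 < alloy-7 < alloy-8 < alloy-9 < alloy-3 < alloy-11 < alloy-16 < alloy-10 < alloy-2.
Counting 3 from the smallest end gives alloy-13.

alloy-13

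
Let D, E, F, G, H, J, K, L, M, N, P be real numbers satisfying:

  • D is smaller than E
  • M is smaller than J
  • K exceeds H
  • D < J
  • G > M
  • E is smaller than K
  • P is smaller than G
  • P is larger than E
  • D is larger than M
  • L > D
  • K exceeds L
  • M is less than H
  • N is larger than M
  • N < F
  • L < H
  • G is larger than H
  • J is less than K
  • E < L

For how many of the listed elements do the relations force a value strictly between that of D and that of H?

2

The relations place D below H. An element lies strictly between them when it is forced above D and also forced below H.
Above D: {J, E, L, P, G, K}. Below H: {M, E, L}.
Intersection: {E, L} — 2.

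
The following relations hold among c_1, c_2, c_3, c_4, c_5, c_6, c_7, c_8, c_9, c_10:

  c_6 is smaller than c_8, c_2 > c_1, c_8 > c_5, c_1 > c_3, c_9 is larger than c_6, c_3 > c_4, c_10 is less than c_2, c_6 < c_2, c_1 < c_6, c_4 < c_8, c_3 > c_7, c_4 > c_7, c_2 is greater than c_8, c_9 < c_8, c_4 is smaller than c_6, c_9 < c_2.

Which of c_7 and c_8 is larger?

c_7 < c_4 and c_4 < c_3 give c_7 < c_3.
With c_3 < c_1: c_7 < c_4 < c_3 < c_1.
Then c_1 < c_6 extends the chain to c_6.
Then c_6 < c_9 extends the chain to c_9.
Then c_9 < c_8 extends the chain to c_8.
So c_7 < c_8; c_8 is the larger of the two.

c_8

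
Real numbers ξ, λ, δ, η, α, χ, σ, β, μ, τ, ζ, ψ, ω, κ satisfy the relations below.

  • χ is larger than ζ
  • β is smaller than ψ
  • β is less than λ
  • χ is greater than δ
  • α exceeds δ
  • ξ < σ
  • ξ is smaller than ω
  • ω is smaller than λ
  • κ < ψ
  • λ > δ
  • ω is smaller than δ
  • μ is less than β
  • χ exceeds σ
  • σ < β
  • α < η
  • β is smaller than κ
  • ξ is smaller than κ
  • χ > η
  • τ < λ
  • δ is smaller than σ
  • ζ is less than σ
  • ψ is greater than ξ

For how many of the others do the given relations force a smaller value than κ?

7

Directly below κ: ξ, β.
One step further: μ, σ (4 so far).
One step further: δ, ζ (6 so far).
One step further: ω (7 so far).
No other element is forced below κ by the given relations, so the count is 7.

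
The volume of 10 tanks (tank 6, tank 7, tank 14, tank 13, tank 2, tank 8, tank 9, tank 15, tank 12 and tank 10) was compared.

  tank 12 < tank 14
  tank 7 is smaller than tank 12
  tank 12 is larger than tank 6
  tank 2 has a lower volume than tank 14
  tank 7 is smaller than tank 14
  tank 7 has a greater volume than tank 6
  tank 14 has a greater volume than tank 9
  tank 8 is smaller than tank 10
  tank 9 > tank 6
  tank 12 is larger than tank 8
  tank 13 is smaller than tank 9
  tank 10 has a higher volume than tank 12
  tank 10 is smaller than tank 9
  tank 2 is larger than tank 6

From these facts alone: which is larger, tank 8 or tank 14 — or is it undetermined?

tank 14

Chaining the given relations: tank 8 < tank 12 < tank 10 < tank 9 < tank 14.
So tank 14 is larger.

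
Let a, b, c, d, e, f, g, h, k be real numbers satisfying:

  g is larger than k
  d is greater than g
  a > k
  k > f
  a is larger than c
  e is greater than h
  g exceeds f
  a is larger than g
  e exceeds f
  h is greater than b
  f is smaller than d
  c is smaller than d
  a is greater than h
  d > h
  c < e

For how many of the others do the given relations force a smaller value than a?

6

The elements the relations force below a are f, k, b, h, g, c — no chain reaches any other.
That is 6.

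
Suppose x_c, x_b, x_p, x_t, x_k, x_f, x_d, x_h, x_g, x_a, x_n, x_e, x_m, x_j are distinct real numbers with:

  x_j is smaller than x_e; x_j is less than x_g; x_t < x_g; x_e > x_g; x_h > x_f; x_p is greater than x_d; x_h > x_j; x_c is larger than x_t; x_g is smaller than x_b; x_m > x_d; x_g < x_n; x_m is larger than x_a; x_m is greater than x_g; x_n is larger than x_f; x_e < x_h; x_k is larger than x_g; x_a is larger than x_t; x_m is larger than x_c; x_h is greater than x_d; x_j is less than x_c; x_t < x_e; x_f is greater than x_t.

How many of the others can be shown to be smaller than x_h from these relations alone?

Directly below x_h: x_j, x_d, x_f, x_e.
One step further: x_t, x_g (6 so far).
No other element is forced below x_h by the given relations, so the count is 6.

6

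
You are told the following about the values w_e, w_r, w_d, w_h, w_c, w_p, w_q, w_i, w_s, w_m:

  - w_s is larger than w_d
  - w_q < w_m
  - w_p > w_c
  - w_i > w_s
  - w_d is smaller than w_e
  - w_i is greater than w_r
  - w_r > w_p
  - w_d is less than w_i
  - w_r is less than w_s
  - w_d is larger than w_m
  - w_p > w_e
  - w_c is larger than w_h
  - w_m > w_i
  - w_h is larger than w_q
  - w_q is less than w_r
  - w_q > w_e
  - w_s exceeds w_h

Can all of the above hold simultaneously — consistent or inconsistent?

inconsistent

We have w_m < w_d stated directly, yet also w_d < w_e < w_q < w_h < w_c < w_p < w_r < w_s < w_i < w_m by chaining the others — so w_d < w_m. Contradiction.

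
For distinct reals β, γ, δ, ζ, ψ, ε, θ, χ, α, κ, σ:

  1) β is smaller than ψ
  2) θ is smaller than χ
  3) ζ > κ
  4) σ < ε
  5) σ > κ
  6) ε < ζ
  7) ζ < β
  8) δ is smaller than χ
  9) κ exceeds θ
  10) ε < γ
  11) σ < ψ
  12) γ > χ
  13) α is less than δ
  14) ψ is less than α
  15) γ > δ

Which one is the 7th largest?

ζ

Chaining the given pairs: θ < κ < σ < ε < ζ < β < ψ < α < δ < χ < γ.
Counting 7 from the largest end gives ζ.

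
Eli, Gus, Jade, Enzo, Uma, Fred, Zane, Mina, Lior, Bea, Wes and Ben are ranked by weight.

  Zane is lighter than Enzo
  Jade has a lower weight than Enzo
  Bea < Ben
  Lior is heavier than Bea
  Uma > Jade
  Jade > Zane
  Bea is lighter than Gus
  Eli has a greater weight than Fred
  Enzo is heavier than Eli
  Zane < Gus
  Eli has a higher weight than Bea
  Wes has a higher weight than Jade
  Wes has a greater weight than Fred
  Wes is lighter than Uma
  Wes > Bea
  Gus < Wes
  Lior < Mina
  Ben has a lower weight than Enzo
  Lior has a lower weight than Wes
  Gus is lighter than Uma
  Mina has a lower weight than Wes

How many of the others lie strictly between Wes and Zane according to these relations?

The relations place Zane below Wes. An element lies strictly between them when it is forced above Zane and also forced below Wes.
Above Zane: {Gus, Jade, Uma, Enzo}. Below Wes: {Bea, Gus, Fred, Lior, Jade, Mina}.
Intersection: {Gus, Jade} — 2.

2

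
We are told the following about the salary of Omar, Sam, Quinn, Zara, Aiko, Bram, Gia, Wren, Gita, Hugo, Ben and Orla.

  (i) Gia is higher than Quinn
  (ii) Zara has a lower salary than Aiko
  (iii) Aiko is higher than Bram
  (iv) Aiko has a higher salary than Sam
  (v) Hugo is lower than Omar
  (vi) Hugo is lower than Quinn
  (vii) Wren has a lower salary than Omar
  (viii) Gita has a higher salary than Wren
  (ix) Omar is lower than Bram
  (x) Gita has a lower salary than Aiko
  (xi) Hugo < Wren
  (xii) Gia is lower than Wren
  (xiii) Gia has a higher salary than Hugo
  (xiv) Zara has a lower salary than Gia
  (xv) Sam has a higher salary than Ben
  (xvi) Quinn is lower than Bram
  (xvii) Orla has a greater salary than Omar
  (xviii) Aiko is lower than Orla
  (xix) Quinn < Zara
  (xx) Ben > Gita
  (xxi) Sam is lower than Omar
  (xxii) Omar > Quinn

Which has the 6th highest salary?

Ben

The consecutive relations fix a unique order: Hugo < Quinn < Zara < Gia < Wren < Gita < Ben < Sam < Omar < Bram < Aiko < Orla.
The 6th largest is Ben.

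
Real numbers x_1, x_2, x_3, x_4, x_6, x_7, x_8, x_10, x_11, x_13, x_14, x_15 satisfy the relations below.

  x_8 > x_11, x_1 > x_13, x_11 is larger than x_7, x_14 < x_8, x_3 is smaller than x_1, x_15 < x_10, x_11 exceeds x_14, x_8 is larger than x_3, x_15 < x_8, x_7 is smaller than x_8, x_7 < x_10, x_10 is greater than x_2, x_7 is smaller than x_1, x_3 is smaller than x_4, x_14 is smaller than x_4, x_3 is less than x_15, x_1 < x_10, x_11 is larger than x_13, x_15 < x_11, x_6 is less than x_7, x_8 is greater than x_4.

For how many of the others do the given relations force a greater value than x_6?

Directly above x_6: x_7.
One step further: x_1, x_10, x_11, x_8 (5 so far).
No other element is forced above x_6 by the given relations, so the count is 5.

5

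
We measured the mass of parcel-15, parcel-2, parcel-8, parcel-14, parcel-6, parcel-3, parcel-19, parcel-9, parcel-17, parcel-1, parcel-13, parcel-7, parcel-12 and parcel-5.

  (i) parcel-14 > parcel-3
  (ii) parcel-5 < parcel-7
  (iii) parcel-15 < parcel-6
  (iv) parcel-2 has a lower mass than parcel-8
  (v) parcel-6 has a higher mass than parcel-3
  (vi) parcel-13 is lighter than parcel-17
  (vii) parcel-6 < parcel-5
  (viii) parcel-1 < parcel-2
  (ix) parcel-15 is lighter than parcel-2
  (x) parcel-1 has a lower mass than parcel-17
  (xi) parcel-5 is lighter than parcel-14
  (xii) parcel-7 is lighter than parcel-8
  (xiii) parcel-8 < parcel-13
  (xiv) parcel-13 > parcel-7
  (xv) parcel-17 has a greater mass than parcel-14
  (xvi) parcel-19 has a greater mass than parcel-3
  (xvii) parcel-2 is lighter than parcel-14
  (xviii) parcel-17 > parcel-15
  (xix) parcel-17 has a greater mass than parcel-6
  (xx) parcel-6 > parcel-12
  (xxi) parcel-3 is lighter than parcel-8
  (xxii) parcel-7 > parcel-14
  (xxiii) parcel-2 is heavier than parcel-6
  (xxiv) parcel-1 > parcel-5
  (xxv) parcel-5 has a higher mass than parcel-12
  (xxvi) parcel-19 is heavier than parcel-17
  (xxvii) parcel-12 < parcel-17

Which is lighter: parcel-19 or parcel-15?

parcel-15

The relevant relations are parcel-15 < parcel-6; parcel-6 < parcel-5; parcel-5 < parcel-1; parcel-1 < parcel-2; parcel-2 < parcel-14; parcel-14 < parcel-7; parcel-7 < parcel-13; parcel-13 < parcel-17; parcel-17 < parcel-19.
Together: parcel-15 < parcel-6 < parcel-5 < parcel-1 < parcel-2 < parcel-14 < parcel-7 < parcel-13 < parcel-17 < parcel-19.
So parcel-15 < parcel-19; parcel-15 is the lighter of the two.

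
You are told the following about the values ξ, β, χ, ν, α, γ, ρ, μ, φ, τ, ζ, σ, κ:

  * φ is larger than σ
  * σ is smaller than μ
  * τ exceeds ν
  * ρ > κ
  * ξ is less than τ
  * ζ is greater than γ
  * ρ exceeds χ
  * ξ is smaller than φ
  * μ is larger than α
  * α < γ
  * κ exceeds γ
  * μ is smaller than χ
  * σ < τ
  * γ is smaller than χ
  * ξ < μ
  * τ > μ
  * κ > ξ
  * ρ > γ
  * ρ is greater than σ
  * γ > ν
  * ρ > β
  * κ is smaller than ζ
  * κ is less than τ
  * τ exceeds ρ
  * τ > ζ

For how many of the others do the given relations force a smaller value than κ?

4

From κ the given relations immediately reach ξ, γ.
From those, α, ν — 4 in total.
Nothing else is reachable below κ; 4 in all.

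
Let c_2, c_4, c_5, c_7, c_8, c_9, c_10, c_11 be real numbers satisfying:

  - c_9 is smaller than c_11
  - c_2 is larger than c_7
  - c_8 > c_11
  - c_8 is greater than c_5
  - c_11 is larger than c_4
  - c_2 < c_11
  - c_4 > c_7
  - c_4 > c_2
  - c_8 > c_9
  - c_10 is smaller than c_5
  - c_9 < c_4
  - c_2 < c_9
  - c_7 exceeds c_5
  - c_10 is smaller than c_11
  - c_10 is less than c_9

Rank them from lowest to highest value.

The consecutive links are each given: c_10 < c_5; c_5 < c_7; c_7 < c_2; c_2 < c_9; c_9 < c_4; c_4 < c_11; c_11 < c_8.

c_10 < c_5 < c_7 < c_2 < c_9 < c_4 < c_11 < c_8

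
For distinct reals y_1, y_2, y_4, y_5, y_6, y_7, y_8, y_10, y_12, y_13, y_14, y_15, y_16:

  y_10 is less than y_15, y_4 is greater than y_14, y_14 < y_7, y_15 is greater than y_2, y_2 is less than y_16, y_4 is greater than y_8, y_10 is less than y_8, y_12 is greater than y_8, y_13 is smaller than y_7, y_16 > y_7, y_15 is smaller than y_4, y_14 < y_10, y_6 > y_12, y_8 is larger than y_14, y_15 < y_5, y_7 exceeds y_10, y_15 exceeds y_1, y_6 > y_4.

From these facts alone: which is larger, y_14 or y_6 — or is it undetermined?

Link the given pairs in sequence: y_14 < y_10; y_10 < y_8; y_8 < y_12; y_12 < y_6.
Chaining these gives y_14 < y_10 < y_8 < y_12 < y_6.
So y_6 is larger.

y_6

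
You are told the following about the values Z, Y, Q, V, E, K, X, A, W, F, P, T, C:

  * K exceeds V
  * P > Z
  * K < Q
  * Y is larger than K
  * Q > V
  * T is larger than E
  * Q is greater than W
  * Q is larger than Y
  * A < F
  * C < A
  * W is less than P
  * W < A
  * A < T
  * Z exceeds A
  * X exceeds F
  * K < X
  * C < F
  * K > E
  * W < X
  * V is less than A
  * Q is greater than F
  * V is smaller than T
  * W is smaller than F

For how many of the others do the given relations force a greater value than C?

The elements the relations force above C are A, Z, P, T, F, Q, X — no chain reaches any other.
That is 7.

7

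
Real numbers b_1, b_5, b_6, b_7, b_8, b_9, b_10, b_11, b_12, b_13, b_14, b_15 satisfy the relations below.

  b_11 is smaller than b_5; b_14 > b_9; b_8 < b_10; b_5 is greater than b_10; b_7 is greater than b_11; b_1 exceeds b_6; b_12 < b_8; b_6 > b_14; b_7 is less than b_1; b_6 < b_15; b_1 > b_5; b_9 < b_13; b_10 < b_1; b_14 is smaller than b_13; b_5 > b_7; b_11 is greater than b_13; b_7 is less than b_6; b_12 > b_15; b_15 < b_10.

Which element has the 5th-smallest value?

Piecing the relations together gives one ordering: b_9 < b_14 < b_13 < b_11 < b_7 < b_6 < b_15 < b_12 < b_8 < b_10 < b_5 < b_1.
The 5th smallest is b_7.

b_7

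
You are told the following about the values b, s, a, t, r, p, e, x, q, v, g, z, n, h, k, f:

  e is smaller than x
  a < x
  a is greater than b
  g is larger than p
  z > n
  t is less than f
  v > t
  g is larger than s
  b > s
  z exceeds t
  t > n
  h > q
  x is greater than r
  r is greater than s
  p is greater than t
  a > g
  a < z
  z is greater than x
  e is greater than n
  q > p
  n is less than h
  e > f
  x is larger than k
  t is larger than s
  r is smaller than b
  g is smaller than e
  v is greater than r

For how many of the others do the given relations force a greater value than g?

4

From g the given relations immediately reach e, a.
From those, x, z — 4 in total.
Nothing else is reachable above g; 4 in all.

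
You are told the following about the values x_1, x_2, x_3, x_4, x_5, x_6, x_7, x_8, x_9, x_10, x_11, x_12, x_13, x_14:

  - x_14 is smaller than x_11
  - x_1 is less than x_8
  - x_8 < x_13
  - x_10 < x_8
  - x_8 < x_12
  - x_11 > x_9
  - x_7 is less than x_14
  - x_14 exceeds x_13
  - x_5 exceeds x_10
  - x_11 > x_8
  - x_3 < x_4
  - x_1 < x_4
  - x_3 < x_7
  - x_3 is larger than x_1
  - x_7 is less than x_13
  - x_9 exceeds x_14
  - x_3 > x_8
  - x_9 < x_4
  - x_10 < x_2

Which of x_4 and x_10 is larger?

x_4

Link the given pairs in sequence: x_10 < x_8; x_8 < x_3; x_3 < x_7; x_7 < x_13; x_13 < x_14; x_14 < x_9; x_9 < x_4.
Chaining these gives x_10 < x_8 < x_3 < x_7 < x_13 < x_14 < x_9 < x_4.
So x_10 < x_4; x_4 is the larger of the two.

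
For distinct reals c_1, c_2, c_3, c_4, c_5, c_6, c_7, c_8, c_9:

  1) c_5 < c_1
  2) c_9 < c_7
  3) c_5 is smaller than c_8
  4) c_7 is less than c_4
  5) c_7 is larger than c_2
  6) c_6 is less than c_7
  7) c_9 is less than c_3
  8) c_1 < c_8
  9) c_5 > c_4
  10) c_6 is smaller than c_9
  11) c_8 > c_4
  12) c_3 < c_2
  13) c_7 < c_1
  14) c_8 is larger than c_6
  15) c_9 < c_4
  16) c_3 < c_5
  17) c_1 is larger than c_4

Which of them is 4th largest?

c_4

Piecing the relations together gives one ordering: c_6 < c_9 < c_3 < c_2 < c_7 < c_4 < c_5 < c_1 < c_8.
The 4th largest is c_4.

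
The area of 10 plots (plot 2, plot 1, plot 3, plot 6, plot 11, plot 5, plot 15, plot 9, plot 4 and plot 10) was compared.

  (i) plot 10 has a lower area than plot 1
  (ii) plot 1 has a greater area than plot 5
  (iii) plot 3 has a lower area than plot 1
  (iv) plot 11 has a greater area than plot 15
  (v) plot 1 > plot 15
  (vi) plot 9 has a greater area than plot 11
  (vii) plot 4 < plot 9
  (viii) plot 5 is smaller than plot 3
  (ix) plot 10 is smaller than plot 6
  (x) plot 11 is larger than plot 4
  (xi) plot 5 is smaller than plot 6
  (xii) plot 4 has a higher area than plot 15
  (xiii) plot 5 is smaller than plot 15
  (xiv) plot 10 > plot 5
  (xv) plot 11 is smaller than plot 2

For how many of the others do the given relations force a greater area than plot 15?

5

The elements the relations force above plot 15 are plot 4, plot 11, plot 9, plot 2, plot 1 — no chain reaches any other.
That is 5.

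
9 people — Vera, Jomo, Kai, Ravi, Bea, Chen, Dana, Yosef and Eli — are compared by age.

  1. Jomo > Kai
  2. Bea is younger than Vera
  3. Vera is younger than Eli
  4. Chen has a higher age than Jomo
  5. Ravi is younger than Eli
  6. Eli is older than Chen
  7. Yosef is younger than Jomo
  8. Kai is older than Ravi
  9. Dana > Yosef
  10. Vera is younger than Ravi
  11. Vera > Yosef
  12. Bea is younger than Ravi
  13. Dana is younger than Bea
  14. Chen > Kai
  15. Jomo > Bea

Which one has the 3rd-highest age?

Piecing the relations together gives one ordering: Yosef < Dana < Bea < Vera < Ravi < Kai < Jomo < Chen < Eli.
The 3rd largest is Jomo.

Jomo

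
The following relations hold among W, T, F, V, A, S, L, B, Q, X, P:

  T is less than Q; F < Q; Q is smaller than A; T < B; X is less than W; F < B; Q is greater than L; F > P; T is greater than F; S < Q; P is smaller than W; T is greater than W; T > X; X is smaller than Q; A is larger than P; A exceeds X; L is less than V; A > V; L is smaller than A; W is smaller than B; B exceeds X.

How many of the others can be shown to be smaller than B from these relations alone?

The elements the relations force below B are X, P, F, W, T — no chain reaches any other.
That is 5.

5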